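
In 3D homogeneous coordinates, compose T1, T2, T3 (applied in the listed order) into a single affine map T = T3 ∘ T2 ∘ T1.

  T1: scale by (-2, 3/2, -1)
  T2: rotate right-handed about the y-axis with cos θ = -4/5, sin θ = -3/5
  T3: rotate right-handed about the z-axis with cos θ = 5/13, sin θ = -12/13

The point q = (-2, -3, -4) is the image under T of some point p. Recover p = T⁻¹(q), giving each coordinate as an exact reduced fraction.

T1 = [-2 0 0 0; 0 3/2 0 0; 0 0 -1 0; 0 0 0 1]
T2·T1 = [8/5 0 3/5 0; 0 3/2 0 0; -6/5 0 4/5 0; 0 0 0 1]
T3·…·T1 = [8/13 18/13 3/13 0; -96/65 15/26 -36/65 0; -6/5 0 4/5 0; 0 0 0 1]
det M = 3; M⁻¹ = [2/13 -24/65 -3/10 0; 8/13 10/39 0 0; 3/13 -36/65 4/5 0; 0 0 0 1]
M⁻¹ · (-2, -3, -4)ᵀ = (2, -2, -2)ᵀ

p = (2, -2, -2)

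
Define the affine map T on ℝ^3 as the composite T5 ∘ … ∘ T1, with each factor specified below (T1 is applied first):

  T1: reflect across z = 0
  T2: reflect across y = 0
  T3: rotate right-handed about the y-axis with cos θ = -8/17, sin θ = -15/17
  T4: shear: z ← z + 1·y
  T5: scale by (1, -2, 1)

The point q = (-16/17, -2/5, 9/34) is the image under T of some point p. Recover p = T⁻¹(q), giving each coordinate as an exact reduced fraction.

T1 = [1 0 0 0; 0 1 0 0; 0 0 -1 0; 0 0 0 1]
T2·T1 = [1 0 0 0; 0 -1 0 0; 0 0 -1 0; 0 0 0 1]
T3·…·T1 = [-8/17 0 15/17 0; 0 -1 0 0; 15/17 0 8/17 0; 0 0 0 1]
T4·…·T1 = [-8/17 0 15/17 0; 0 -1 0 0; 15/17 -1 8/17 0; 0 0 0 1]
T5·…·T1 = [-8/17 0 15/17 0; 0 2 0 0; 15/17 -1 8/17 0; 0 0 0 1]
det M = -2; M⁻¹ = [-8/17 15/34 15/17 0; 0 1/2 0 0; 15/17 4/17 8/17 0; 0 0 0 1]
M⁻¹ · (-16/17, -2/5, 9/34)ᵀ = (1/2, -1/5, -4/5)ᵀ

p = (1/2, -1/5, -4/5)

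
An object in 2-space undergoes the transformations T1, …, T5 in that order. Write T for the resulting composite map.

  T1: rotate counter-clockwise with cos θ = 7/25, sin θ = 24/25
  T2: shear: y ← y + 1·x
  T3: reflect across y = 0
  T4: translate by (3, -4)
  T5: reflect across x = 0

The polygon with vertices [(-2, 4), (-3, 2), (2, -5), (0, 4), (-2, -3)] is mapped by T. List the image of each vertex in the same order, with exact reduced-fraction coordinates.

T1 rotate counter-clockwise with cos θ = 7/25, sin θ = 24/25: (-2, 4) → (-22/5, -4/5); (-3, 2) → (-69/25, -58/25); (2, -5) → (134/25, 13/25); (0, 4) → (-96/25, 28/25); (-2, -3) → (58/25, -69/25)
T2 shear: y ← y + 1·x: (-22/5, -4/5) → (-22/5, -26/5); (-69/25, -58/25) → (-69/25, -127/25); (134/25, 13/25) → (134/25, 147/25); (-96/25, 28/25) → (-96/25, -68/25); (58/25, -69/25) → (58/25, -11/25)
T3 reflect across y = 0: (-22/5, -26/5) → (-22/5, 26/5); (-69/25, -127/25) → (-69/25, 127/25); (134/25, 147/25) → (134/25, -147/25); (-96/25, -68/25) → (-96/25, 68/25); (58/25, -11/25) → (58/25, 11/25)
T4 translate by (3, -4): (-22/5, 26/5) → (-7/5, 6/5); (-69/25, 127/25) → (6/25, 27/25); (134/25, -147/25) → (209/25, -247/25); (-96/25, 68/25) → (-21/25, -32/25); (58/25, 11/25) → (133/25, -89/25)
T5 reflect across x = 0: (-7/5, 6/5) → (7/5, 6/5); (6/25, 27/25) → (-6/25, 27/25); (209/25, -247/25) → (-209/25, -247/25); (-21/25, -32/25) → (21/25, -32/25); (133/25, -89/25) → (-133/25, -89/25)

image vertices: (7/5, 6/5), (-6/25, 27/25), (-209/25, -247/25), (21/25, -32/25), (-133/25, -89/25)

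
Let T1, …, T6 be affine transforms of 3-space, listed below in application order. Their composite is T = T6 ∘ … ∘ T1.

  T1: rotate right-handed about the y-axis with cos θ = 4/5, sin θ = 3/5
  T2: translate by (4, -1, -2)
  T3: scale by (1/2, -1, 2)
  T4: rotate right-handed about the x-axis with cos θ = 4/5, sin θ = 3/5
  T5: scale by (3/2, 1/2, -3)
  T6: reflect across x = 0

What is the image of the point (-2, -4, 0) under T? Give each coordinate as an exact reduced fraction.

T1 rotate right-handed about the y-axis with cos θ = 4/5, sin θ = 3/5: (-2, -4, 0) → (-8/5, -4, 6/5)
T2 translate by (4, -1, -2): (-8/5, -4, 6/5) → (12/5, -5, -4/5)
T3 scale by (1/2, -1, 2): (12/5, -5, -4/5) → (6/5, 5, -8/5)
T4 rotate right-handed about the x-axis with cos θ = 4/5, sin θ = 3/5: (6/5, 5, -8/5) → (6/5, 124/25, 43/25)
T5 scale by (3/2, 1/2, -3): (6/5, 124/25, 43/25) → (9/5, 62/25, -129/25)
T6 reflect across x = 0: (9/5, 62/25, -129/25) → (-9/5, 62/25, -129/25)

T(p) = (-9/5, 62/25, -129/25)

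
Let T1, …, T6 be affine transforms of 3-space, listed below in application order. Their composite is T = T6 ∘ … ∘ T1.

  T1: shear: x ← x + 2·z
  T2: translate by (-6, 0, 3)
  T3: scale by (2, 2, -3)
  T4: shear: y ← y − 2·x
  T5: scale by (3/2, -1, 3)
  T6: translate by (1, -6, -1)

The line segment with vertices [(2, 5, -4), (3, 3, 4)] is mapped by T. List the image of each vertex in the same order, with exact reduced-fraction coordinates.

T1 shear: x ← x + 2·z: (2, 5, -4) → (-6, 5, -4); (3, 3, 4) → (11, 3, 4)
T2 translate by (-6, 0, 3): (-6, 5, -4) → (-12, 5, -1); (11, 3, 4) → (5, 3, 7)
T3 scale by (2, 2, -3): (-12, 5, -1) → (-24, 10, 3); (5, 3, 7) → (10, 6, -21)
T4 shear: y ← y − 2·x: (-24, 10, 3) → (-24, 58, 3); (10, 6, -21) → (10, -14, -21)
T5 scale by (3/2, -1, 3): (-24, 58, 3) → (-36, -58, 9); (10, -14, -21) → (15, 14, -63)
T6 translate by (1, -6, -1): (-36, -58, 9) → (-35, -64, 8); (15, 14, -63) → (16, 8, -64)

image vertices: (-35, -64, 8), (16, 8, -64)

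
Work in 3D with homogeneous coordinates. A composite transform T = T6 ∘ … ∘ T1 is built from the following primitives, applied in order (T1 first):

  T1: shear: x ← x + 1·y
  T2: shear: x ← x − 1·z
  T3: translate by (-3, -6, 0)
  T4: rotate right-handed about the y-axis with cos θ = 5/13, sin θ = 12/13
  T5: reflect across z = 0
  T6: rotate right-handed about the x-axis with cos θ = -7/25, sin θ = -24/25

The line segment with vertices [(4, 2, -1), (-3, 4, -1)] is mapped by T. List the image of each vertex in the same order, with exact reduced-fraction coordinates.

image vertices: (8/13, 1636/325, 877/325), (-17/13, 14/325, 673/325)

T1 shear: x ← x + 1·y: (4, 2, -1) → (6, 2, -1); (-3, 4, -1) → (1, 4, -1)
T2 shear: x ← x − 1·z: (6, 2, -1) → (7, 2, -1); (1, 4, -1) → (2, 4, -1)
T3 translate by (-3, -6, 0): (7, 2, -1) → (4, -4, -1); (2, 4, -1) → (-1, -2, -1)
T4 rotate right-handed about the y-axis with cos θ = 5/13, sin θ = 12/13: (4, -4, -1) → (8/13, -4, -53/13); (-1, -2, -1) → (-17/13, -2, 7/13)
T5 reflect across z = 0: (8/13, -4, -53/13) → (8/13, -4, 53/13); (-17/13, -2, 7/13) → (-17/13, -2, -7/13)
T6 rotate right-handed about the x-axis with cos θ = -7/25, sin θ = -24/25: (8/13, -4, 53/13) → (8/13, 1636/325, 877/325); (-17/13, -2, -7/13) → (-17/13, 14/325, 673/325)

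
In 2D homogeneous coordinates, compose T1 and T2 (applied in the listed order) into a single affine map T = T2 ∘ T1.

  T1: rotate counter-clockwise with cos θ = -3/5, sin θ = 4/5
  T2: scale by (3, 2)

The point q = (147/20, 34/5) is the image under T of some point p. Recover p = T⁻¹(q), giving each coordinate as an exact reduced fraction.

T1 = [-3/5 -4/5 0; 4/5 -3/5 0; 0 0 1]
T2·T1 = [-9/5 -12/5 0; 8/5 -6/5 0; 0 0 1]
det M = 6; M⁻¹ = [-1/5 2/5 0; -4/15 -3/10 0; 0 0 1]
M⁻¹ · (147/20, 34/5)ᵀ = (5/4, -4)ᵀ

p = (5/4, -4)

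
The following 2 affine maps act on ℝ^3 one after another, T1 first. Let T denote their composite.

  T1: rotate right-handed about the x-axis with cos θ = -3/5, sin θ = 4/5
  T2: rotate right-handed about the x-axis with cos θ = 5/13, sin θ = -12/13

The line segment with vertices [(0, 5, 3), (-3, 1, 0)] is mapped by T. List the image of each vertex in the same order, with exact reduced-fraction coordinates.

T1 rotate right-handed about the x-axis with cos θ = -3/5, sin θ = 4/5: (0, 5, 3) → (0, -27/5, 11/5); (-3, 1, 0) → (-3, -3/5, 4/5)
T2 rotate right-handed about the x-axis with cos θ = 5/13, sin θ = -12/13: (0, -27/5, 11/5) → (0, -3/65, 379/65); (-3, -3/5, 4/5) → (-3, 33/65, 56/65)

image vertices: (0, -3/65, 379/65), (-3, 33/65, 56/65)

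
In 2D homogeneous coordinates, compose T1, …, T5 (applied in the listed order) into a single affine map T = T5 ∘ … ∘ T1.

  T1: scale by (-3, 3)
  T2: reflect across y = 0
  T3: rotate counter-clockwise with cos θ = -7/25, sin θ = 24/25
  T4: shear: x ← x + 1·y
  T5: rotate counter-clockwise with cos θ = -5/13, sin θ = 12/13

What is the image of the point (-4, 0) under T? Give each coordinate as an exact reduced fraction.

T1 scale by (-3, 3): (-4, 0) → (12, 0)
T2 reflect across y = 0: (12, 0) → (12, 0)
T3 rotate counter-clockwise with cos θ = -7/25, sin θ = 24/25: (12, 0) → (-84/25, 288/25)
T4 shear: x ← x + 1·y: (-84/25, 288/25) → (204/25, 288/25)
T5 rotate counter-clockwise with cos θ = -5/13, sin θ = 12/13: (204/25, 288/25) → (-4476/325, 1008/325)

T(p) = (-4476/325, 1008/325)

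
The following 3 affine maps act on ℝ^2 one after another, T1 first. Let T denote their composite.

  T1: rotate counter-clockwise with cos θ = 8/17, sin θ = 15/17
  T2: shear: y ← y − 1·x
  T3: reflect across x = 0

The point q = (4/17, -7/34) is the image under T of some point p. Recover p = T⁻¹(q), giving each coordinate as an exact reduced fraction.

T1 = [8/17 -15/17 0; 15/17 8/17 0; 0 0 1]
T2·T1 = [8/17 -15/17 0; 7/17 23/17 0; 0 0 1]
T3·…·T1 = [-8/17 15/17 0; 7/17 23/17 0; 0 0 1]
det M = -1; M⁻¹ = [-23/17 15/17 0; 7/17 8/17 0; 0 0 1]
M⁻¹ · (4/17, -7/34)ᵀ = (-1/2, 0)ᵀ

p = (-1/2, 0)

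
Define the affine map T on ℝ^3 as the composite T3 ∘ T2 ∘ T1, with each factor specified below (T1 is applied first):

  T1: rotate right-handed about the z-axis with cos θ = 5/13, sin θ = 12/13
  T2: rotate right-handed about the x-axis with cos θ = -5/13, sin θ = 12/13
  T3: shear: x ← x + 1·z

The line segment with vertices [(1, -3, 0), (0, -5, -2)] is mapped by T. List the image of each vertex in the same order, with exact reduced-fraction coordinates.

image vertices: (497/169, 15/169, -36/169), (610/169, 437/169, -170/169)

T1 rotate right-handed about the z-axis with cos θ = 5/13, sin θ = 12/13: (1, -3, 0) → (41/13, -3/13, 0); (0, -5, -2) → (60/13, -25/13, -2)
T2 rotate right-handed about the x-axis with cos θ = -5/13, sin θ = 12/13: (41/13, -3/13, 0) → (41/13, 15/169, -36/169); (60/13, -25/13, -2) → (60/13, 437/169, -170/169)
T3 shear: x ← x + 1·z: (41/13, 15/169, -36/169) → (497/169, 15/169, -36/169); (60/13, 437/169, -170/169) → (610/169, 437/169, -170/169)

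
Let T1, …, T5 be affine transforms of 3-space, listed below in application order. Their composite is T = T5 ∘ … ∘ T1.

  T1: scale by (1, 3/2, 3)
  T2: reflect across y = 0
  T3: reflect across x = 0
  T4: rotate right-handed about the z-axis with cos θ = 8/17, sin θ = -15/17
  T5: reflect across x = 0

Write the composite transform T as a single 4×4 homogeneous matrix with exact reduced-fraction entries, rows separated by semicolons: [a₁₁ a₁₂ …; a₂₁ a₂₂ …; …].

T1 = [1 0 0 0; 0 3/2 0 0; 0 0 3 0; 0 0 0 1]
T2·T1 = [1 0 0 0; 0 -3/2 0 0; 0 0 3 0; 0 0 0 1]
T3·…·T1 = [-1 0 0 0; 0 -3/2 0 0; 0 0 3 0; 0 0 0 1]
T4·…·T1 = [-8/17 -45/34 0 0; 15/17 -12/17 0 0; 0 0 3 0; 0 0 0 1]
T5·…·T1 = [8/17 45/34 0 0; 15/17 -12/17 0 0; 0 0 3 0; 0 0 0 1]

T = [8/17 45/34 0 0; 15/17 -12/17 0 0; 0 0 3 0; 0 0 0 1]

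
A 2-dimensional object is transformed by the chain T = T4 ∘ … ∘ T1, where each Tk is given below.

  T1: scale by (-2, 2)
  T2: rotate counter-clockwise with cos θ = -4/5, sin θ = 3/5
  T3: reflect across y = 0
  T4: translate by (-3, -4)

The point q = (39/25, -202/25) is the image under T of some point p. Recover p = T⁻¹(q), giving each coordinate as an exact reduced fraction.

p = (3/5, -3)

T1 = [-2 0 0; 0 2 0; 0 0 1]
T2·T1 = [8/5 -6/5 0; -6/5 -8/5 0; 0 0 1]
T3·…·T1 = [8/5 -6/5 0; 6/5 8/5 0; 0 0 1]
T4·…·T1 = [8/5 -6/5 -3; 6/5 8/5 -4; 0 0 1]
det M = 4; M⁻¹ = [2/5 3/10 12/5; -3/10 2/5 7/10; 0 0 1]
M⁻¹ · (39/25, -202/25)ᵀ = (3/5, -3)ᵀ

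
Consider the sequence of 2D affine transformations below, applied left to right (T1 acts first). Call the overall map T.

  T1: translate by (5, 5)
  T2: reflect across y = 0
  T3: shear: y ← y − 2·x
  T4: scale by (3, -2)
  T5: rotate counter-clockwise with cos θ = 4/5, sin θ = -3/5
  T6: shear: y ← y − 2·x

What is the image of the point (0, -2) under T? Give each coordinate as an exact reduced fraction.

T(p) = (138/5, -217/5)

T1 translate by (5, 5): (0, -2) → (5, 3)
T2 reflect across y = 0: (5, 3) → (5, -3)
T3 shear: y ← y − 2·x: (5, -3) → (5, -13)
T4 scale by (3, -2): (5, -13) → (15, 26)
T5 rotate counter-clockwise with cos θ = 4/5, sin θ = -3/5: (15, 26) → (138/5, 59/5)
T6 shear: y ← y − 2·x: (138/5, 59/5) → (138/5, -217/5)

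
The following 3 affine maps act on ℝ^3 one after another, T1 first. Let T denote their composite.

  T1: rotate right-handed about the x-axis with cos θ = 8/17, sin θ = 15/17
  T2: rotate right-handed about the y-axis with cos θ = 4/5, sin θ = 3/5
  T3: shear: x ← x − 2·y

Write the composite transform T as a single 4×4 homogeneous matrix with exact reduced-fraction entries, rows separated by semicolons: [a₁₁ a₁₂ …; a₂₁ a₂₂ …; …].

T1 = [1 0 0 0; 0 8/17 -15/17 0; 0 15/17 8/17 0; 0 0 0 1]
T2·T1 = [4/5 9/17 24/85 0; 0 8/17 -15/17 0; -3/5 12/17 32/85 0; 0 0 0 1]
T3·…·T1 = [4/5 -7/17 174/85 0; 0 8/17 -15/17 0; -3/5 12/17 32/85 0; 0 0 0 1]

T = [4/5 -7/17 174/85 0; 0 8/17 -15/17 0; -3/5 12/17 32/85 0; 0 0 0 1]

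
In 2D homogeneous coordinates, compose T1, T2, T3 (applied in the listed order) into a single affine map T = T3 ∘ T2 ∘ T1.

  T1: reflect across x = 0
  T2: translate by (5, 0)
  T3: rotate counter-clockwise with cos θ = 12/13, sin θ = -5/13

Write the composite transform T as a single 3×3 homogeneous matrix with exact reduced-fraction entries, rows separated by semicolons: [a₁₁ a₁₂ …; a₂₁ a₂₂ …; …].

T1 = [-1 0 0; 0 1 0; 0 0 1]
T2·T1 = [-1 0 5; 0 1 0; 0 0 1]
T3·…·T1 = [-12/13 5/13 60/13; 5/13 12/13 -25/13; 0 0 1]

T = [-12/13 5/13 60/13; 5/13 12/13 -25/13; 0 0 1]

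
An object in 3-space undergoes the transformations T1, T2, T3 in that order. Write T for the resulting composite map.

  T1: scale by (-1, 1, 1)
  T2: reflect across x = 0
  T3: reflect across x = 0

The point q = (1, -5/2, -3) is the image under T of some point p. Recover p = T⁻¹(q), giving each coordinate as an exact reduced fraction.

p = (-1, -5/2, -3)

T1 = [-1 0 0 0; 0 1 0 0; 0 0 1 0; 0 0 0 1]
T2·T1 = [1 0 0 0; 0 1 0 0; 0 0 1 0; 0 0 0 1]
T3·…·T1 = [-1 0 0 0; 0 1 0 0; 0 0 1 0; 0 0 0 1]
det M = -1; M⁻¹ = [-1 0 0 0; 0 1 0 0; 0 0 1 0; 0 0 0 1]
M⁻¹ · (1, -5/2, -3)ᵀ = (-1, -5/2, -3)ᵀ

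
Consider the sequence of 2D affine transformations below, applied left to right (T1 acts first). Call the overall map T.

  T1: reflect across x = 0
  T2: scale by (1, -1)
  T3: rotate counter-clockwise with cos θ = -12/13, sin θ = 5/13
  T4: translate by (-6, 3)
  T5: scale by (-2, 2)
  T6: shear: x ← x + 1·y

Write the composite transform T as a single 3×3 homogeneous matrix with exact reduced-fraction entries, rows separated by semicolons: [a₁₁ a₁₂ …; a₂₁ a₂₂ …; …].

T = [-34/13 14/13 18; -10/13 24/13 6; 0 0 1]

T1 = [-1 0 0; 0 1 0; 0 0 1]
T2·T1 = [-1 0 0; 0 -1 0; 0 0 1]
T3·…·T1 = [12/13 5/13 0; -5/13 12/13 0; 0 0 1]
T4·…·T1 = [12/13 5/13 -6; -5/13 12/13 3; 0 0 1]
T5·…·T1 = [-24/13 -10/13 12; -10/13 24/13 6; 0 0 1]
T6·…·T1 = [-34/13 14/13 18; -10/13 24/13 6; 0 0 1]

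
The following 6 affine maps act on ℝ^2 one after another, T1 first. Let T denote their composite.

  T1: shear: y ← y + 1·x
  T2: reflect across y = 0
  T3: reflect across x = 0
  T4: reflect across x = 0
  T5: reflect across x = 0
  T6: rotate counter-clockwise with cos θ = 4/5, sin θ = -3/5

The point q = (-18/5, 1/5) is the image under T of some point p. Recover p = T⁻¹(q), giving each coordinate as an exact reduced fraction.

p = (3, -1)

T1 = [1 0 0; 1 1 0; 0 0 1]
T2·T1 = [1 0 0; -1 -1 0; 0 0 1]
T3·…·T1 = [-1 0 0; -1 -1 0; 0 0 1]
T4·…·T1 = [1 0 0; -1 -1 0; 0 0 1]
T5·…·T1 = [-1 0 0; -1 -1 0; 0 0 1]
T6·…·T1 = [-7/5 -3/5 0; -1/5 -4/5 0; 0 0 1]
det M = 1; M⁻¹ = [-4/5 3/5 0; 1/5 -7/5 0; 0 0 1]
M⁻¹ · (-18/5, 1/5)ᵀ = (3, -1)ᵀ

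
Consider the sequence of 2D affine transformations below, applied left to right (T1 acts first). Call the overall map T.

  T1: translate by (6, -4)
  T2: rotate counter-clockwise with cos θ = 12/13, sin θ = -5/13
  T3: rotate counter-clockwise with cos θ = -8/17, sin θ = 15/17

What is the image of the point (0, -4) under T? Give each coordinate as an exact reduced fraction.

T1 translate by (6, -4): (0, -4) → (6, -8)
T2 rotate counter-clockwise with cos θ = 12/13, sin θ = -5/13: (6, -8) → (32/13, -126/13)
T3 rotate counter-clockwise with cos θ = -8/17, sin θ = 15/17: (32/13, -126/13) → (1634/221, 1488/221)

T(p) = (1634/221, 1488/221)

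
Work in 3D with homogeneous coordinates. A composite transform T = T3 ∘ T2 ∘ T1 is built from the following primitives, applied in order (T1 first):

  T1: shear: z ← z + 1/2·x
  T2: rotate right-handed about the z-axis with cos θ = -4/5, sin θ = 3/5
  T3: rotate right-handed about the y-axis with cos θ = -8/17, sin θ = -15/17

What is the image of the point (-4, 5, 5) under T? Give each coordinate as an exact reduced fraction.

T1 shear: z ← z + 1/2·x: (-4, 5, 5) → (-4, 5, 3)
T2 rotate right-handed about the z-axis with cos θ = -4/5, sin θ = 3/5: (-4, 5, 3) → (1/5, -32/5, 3)
T3 rotate right-handed about the y-axis with cos θ = -8/17, sin θ = -15/17: (1/5, -32/5, 3) → (-233/85, -32/5, -21/17)

T(p) = (-233/85, -32/5, -21/17)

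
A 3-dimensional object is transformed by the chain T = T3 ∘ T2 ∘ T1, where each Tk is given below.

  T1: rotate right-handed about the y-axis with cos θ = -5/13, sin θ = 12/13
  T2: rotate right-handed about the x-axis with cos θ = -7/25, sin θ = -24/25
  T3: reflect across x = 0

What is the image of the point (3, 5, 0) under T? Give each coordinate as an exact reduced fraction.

T1 rotate right-handed about the y-axis with cos θ = -5/13, sin θ = 12/13: (3, 5, 0) → (-15/13, 5, -36/13)
T2 rotate right-handed about the x-axis with cos θ = -7/25, sin θ = -24/25: (-15/13, 5, -36/13) → (-15/13, -1319/325, -1308/325)
T3 reflect across x = 0: (-15/13, -1319/325, -1308/325) → (15/13, -1319/325, -1308/325)

T(p) = (15/13, -1319/325, -1308/325)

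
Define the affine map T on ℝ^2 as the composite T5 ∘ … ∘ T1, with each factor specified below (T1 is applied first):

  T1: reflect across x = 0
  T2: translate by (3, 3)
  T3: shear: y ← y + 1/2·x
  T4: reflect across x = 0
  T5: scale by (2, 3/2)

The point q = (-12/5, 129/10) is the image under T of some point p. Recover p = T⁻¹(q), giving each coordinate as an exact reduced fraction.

p = (9/5, 5)

T1 = [-1 0 0; 0 1 0; 0 0 1]
T2·T1 = [-1 0 3; 0 1 3; 0 0 1]
T3·…·T1 = [-1 0 3; -1/2 1 9/2; 0 0 1]
T4·…·T1 = [1 0 -3; -1/2 1 9/2; 0 0 1]
T5·…·T1 = [2 0 -6; -3/4 3/2 27/4; 0 0 1]
det M = 3; M⁻¹ = [1/2 0 3; 1/4 2/3 -3; 0 0 1]
M⁻¹ · (-12/5, 129/10)ᵀ = (9/5, 5)ᵀ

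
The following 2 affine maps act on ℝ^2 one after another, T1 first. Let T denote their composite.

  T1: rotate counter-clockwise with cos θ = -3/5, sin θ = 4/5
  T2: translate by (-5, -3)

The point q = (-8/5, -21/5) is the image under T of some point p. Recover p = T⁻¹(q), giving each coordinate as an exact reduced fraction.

T1 = [-3/5 -4/5 0; 4/5 -3/5 0; 0 0 1]
T2·T1 = [-3/5 -4/5 -5; 4/5 -3/5 -3; 0 0 1]
det M = 1; M⁻¹ = [-3/5 4/5 -3/5; -4/5 -3/5 -29/5; 0 0 1]
M⁻¹ · (-8/5, -21/5)ᵀ = (-3, -2)ᵀ

p = (-3, -2)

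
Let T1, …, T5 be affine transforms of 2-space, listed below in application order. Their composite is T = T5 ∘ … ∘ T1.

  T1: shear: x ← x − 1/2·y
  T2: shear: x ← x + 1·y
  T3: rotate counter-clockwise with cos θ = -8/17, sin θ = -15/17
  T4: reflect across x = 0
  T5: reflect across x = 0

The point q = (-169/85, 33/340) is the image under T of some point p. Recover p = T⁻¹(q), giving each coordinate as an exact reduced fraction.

p = (7/4, -9/5)

T1 = [1 -1/2 0; 0 1 0; 0 0 1]
T2·T1 = [1 1/2 0; 0 1 0; 0 0 1]
T3·…·T1 = [-8/17 11/17 0; -15/17 -31/34 0; 0 0 1]
T4·…·T1 = [8/17 -11/17 0; -15/17 -31/34 0; 0 0 1]
T5·…·T1 = [-8/17 11/17 0; -15/17 -31/34 0; 0 0 1]
det M = 1; M⁻¹ = [-31/34 -11/17 0; 15/17 -8/17 0; 0 0 1]
M⁻¹ · (-169/85, 33/340)ᵀ = (7/4, -9/5)ᵀ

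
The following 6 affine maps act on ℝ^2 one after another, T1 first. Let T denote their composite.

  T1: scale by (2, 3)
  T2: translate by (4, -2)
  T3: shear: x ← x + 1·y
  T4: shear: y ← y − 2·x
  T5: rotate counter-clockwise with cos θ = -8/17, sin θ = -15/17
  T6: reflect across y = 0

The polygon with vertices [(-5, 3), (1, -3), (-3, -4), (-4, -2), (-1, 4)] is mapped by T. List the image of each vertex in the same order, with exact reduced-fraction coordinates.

image vertices: (67/17, 55/17), (25/17, -83/17), (398/17, -96/17), (336/17, -52/17), (-18, 4)

T1 scale by (2, 3): (-5, 3) → (-10, 9); (1, -3) → (2, -9); (-3, -4) → (-6, -12); (-4, -2) → (-8, -6); (-1, 4) → (-2, 12)
T2 translate by (4, -2): (-10, 9) → (-6, 7); (2, -9) → (6, -11); (-6, -12) → (-2, -14); (-8, -6) → (-4, -8); (-2, 12) → (2, 10)
T3 shear: x ← x + 1·y: (-6, 7) → (1, 7); (6, -11) → (-5, -11); (-2, -14) → (-16, -14); (-4, -8) → (-12, -8); (2, 10) → (12, 10)
T4 shear: y ← y − 2·x: (1, 7) → (1, 5); (-5, -11) → (-5, -1); (-16, -14) → (-16, 18); (-12, -8) → (-12, 16); (12, 10) → (12, -14)
T5 rotate counter-clockwise with cos θ = -8/17, sin θ = -15/17: (1, 5) → (67/17, -55/17); (-5, -1) → (25/17, 83/17); (-16, 18) → (398/17, 96/17); (-12, 16) → (336/17, 52/17); (12, -14) → (-18, -4)
T6 reflect across y = 0: (67/17, -55/17) → (67/17, 55/17); (25/17, 83/17) → (25/17, -83/17); (398/17, 96/17) → (398/17, -96/17); (336/17, 52/17) → (336/17, -52/17); (-18, -4) → (-18, 4)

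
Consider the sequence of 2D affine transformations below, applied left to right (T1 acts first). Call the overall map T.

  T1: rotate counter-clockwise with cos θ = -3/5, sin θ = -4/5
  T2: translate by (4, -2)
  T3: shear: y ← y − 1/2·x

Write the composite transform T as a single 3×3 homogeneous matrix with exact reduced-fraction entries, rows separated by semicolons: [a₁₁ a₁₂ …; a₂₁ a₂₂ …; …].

T = [-3/5 4/5 4; -1/2 -1 -4; 0 0 1]

T1 = [-3/5 4/5 0; -4/5 -3/5 0; 0 0 1]
T2·T1 = [-3/5 4/5 4; -4/5 -3/5 -2; 0 0 1]
T3·…·T1 = [-3/5 4/5 4; -1/2 -1 -4; 0 0 1]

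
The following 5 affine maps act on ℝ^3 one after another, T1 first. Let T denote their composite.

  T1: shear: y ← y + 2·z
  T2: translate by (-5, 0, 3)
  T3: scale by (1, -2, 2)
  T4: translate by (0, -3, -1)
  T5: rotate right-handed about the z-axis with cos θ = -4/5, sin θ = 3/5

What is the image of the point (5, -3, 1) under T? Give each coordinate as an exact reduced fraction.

T1 shear: y ← y + 2·z: (5, -3, 1) → (5, -1, 1)
T2 translate by (-5, 0, 3): (5, -1, 1) → (0, -1, 4)
T3 scale by (1, -2, 2): (0, -1, 4) → (0, 2, 8)
T4 translate by (0, -3, -1): (0, 2, 8) → (0, -1, 7)
T5 rotate right-handed about the z-axis with cos θ = -4/5, sin θ = 3/5: (0, -1, 7) → (3/5, 4/5, 7)

T(p) = (3/5, 4/5, 7)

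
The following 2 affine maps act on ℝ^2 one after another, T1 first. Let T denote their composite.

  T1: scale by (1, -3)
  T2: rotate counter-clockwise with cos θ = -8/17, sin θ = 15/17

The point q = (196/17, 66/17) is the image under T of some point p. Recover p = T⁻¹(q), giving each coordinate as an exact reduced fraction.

T1 = [1 0 0; 0 -3 0; 0 0 1]
T2·T1 = [-8/17 45/17 0; 15/17 24/17 0; 0 0 1]
det M = -3; M⁻¹ = [-8/17 15/17 0; 5/17 8/51 0; 0 0 1]
M⁻¹ · (196/17, 66/17)ᵀ = (-2, 4)ᵀ

p = (-2, 4)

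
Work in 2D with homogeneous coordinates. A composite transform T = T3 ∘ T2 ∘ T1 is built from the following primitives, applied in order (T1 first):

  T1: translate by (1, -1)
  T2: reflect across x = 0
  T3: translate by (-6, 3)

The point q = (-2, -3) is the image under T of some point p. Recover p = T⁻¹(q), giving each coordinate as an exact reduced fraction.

T1 = [1 0 1; 0 1 -1; 0 0 1]
T2·T1 = [-1 0 -1; 0 1 -1; 0 0 1]
T3·…·T1 = [-1 0 -7; 0 1 2; 0 0 1]
det M = -1; M⁻¹ = [-1 0 -7; 0 1 -2; 0 0 1]
M⁻¹ · (-2, -3)ᵀ = (-5, -5)ᵀ

p = (-5, -5)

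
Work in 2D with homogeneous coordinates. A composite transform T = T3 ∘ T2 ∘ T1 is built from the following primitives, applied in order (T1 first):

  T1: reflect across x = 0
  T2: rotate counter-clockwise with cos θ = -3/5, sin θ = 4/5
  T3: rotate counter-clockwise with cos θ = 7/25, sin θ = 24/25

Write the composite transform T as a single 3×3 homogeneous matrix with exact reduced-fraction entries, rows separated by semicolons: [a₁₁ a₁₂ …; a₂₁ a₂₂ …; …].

T = [117/125 44/125 0; 44/125 -117/125 0; 0 0 1]

T1 = [-1 0 0; 0 1 0; 0 0 1]
T2·T1 = [3/5 -4/5 0; -4/5 -3/5 0; 0 0 1]
T3·…·T1 = [117/125 44/125 0; 44/125 -117/125 0; 0 0 1]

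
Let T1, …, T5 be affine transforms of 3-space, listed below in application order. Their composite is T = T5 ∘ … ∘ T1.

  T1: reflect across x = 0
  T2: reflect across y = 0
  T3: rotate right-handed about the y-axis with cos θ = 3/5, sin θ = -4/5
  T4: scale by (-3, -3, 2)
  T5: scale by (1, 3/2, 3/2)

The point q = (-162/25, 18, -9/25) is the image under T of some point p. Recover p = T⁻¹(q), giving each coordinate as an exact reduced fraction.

p = (-6/5, 4, -9/5)

T1 = [-1 0 0 0; 0 1 0 0; 0 0 1 0; 0 0 0 1]
T2·T1 = [-1 0 0 0; 0 -1 0 0; 0 0 1 0; 0 0 0 1]
T3·…·T1 = [-3/5 0 -4/5 0; 0 -1 0 0; -4/5 0 3/5 0; 0 0 0 1]
T4·…·T1 = [9/5 0 12/5 0; 0 3 0 0; -8/5 0 6/5 0; 0 0 0 1]
T5·…·T1 = [9/5 0 12/5 0; 0 9/2 0 0; -12/5 0 9/5 0; 0 0 0 1]
det M = 81/2; M⁻¹ = [1/5 0 -4/15 0; 0 2/9 0 0; 4/15 0 1/5 0; 0 0 0 1]
M⁻¹ · (-162/25, 18, -9/25)ᵀ = (-6/5, 4, -9/5)ᵀ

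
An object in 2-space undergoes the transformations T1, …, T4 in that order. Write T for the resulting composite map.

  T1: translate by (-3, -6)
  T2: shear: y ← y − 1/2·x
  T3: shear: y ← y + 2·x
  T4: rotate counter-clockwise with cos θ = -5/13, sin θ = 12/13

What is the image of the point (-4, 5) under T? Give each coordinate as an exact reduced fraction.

T(p) = (173/13, -53/26)

T1 translate by (-3, -6): (-4, 5) → (-7, -1)
T2 shear: y ← y − 1/2·x: (-7, -1) → (-7, 5/2)
T3 shear: y ← y + 2·x: (-7, 5/2) → (-7, -23/2)
T4 rotate counter-clockwise with cos θ = -5/13, sin θ = 12/13: (-7, -23/2) → (173/13, -53/26)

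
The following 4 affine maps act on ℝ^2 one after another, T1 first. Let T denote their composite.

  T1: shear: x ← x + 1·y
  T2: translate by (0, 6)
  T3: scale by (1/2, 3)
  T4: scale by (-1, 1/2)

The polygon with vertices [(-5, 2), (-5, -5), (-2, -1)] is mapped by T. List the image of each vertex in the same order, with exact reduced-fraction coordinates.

T1 shear: x ← x + 1·y: (-5, 2) → (-3, 2); (-5, -5) → (-10, -5); (-2, -1) → (-3, -1)
T2 translate by (0, 6): (-3, 2) → (-3, 8); (-10, -5) → (-10, 1); (-3, -1) → (-3, 5)
T3 scale by (1/2, 3): (-3, 8) → (-3/2, 24); (-10, 1) → (-5, 3); (-3, 5) → (-3/2, 15)
T4 scale by (-1, 1/2): (-3/2, 24) → (3/2, 12); (-5, 3) → (5, 3/2); (-3/2, 15) → (3/2, 15/2)

image vertices: (3/2, 12), (5, 3/2), (3/2, 15/2)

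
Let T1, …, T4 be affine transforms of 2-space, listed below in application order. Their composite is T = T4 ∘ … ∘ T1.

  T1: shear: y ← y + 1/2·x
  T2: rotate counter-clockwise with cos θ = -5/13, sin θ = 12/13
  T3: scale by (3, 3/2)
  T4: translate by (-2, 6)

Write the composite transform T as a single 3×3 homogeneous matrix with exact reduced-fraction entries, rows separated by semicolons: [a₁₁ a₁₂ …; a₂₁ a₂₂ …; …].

T1 = [1 0 0; 1/2 1 0; 0 0 1]
T2·T1 = [-11/13 -12/13 0; 19/26 -5/13 0; 0 0 1]
T3·…·T1 = [-33/13 -36/13 0; 57/52 -15/26 0; 0 0 1]
T4·…·T1 = [-33/13 -36/13 -2; 57/52 -15/26 6; 0 0 1]

T = [-33/13 -36/13 -2; 57/52 -15/26 6; 0 0 1]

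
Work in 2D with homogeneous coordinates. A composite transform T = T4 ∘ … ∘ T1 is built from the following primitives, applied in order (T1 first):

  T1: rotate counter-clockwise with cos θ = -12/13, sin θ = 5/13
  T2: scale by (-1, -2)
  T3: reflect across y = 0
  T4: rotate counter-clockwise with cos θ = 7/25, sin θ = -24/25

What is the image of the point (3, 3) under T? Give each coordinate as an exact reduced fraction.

T1 rotate counter-clockwise with cos θ = -12/13, sin θ = 5/13: (3, 3) → (-51/13, -21/13)
T2 scale by (-1, -2): (-51/13, -21/13) → (51/13, 42/13)
T3 reflect across y = 0: (51/13, 42/13) → (51/13, -42/13)
T4 rotate counter-clockwise with cos θ = 7/25, sin θ = -24/25: (51/13, -42/13) → (-651/325, -1518/325)

T(p) = (-651/325, -1518/325)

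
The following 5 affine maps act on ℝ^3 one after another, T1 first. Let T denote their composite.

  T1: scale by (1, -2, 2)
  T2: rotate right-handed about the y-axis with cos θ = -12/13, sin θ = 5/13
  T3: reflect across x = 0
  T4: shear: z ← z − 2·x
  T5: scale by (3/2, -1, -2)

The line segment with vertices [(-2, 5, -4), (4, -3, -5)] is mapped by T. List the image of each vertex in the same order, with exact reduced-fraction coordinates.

image vertices: (24/13, 10, -148/13), (147/13, -6, 192/13)

T1 scale by (1, -2, 2): (-2, 5, -4) → (-2, -10, -8); (4, -3, -5) → (4, 6, -10)
T2 rotate right-handed about the y-axis with cos θ = -12/13, sin θ = 5/13: (-2, -10, -8) → (-16/13, -10, 106/13); (4, 6, -10) → (-98/13, 6, 100/13)
T3 reflect across x = 0: (-16/13, -10, 106/13) → (16/13, -10, 106/13); (-98/13, 6, 100/13) → (98/13, 6, 100/13)
T4 shear: z ← z − 2·x: (16/13, -10, 106/13) → (16/13, -10, 74/13); (98/13, 6, 100/13) → (98/13, 6, -96/13)
T5 scale by (3/2, -1, -2): (16/13, -10, 74/13) → (24/13, 10, -148/13); (98/13, 6, -96/13) → (147/13, -6, 192/13)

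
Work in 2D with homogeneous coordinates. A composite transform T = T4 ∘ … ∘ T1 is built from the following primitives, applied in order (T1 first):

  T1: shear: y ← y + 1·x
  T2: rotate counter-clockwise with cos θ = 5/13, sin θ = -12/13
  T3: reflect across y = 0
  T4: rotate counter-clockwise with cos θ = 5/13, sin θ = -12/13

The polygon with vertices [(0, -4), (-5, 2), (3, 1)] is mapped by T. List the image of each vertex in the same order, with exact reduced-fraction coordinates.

image vertices: (0, 4), (-5, 3), (3, -4)

T1 shear: y ← y + 1·x: (0, -4) → (0, -4); (-5, 2) → (-5, -3); (3, 1) → (3, 4)
T2 rotate counter-clockwise with cos θ = 5/13, sin θ = -12/13: (0, -4) → (-48/13, -20/13); (-5, -3) → (-61/13, 45/13); (3, 4) → (63/13, -16/13)
T3 reflect across y = 0: (-48/13, -20/13) → (-48/13, 20/13); (-61/13, 45/13) → (-61/13, -45/13); (63/13, -16/13) → (63/13, 16/13)
T4 rotate counter-clockwise with cos θ = 5/13, sin θ = -12/13: (-48/13, 20/13) → (0, 4); (-61/13, -45/13) → (-5, 3); (63/13, 16/13) → (3, -4)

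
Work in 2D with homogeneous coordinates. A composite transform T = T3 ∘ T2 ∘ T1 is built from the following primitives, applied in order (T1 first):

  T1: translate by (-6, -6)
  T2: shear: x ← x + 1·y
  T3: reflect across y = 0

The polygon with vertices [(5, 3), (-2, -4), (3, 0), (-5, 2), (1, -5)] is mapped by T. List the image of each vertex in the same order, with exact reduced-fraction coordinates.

image vertices: (-4, 3), (-18, 10), (-9, 6), (-15, 4), (-16, 11)

T1 translate by (-6, -6): (5, 3) → (-1, -3); (-2, -4) → (-8, -10); (3, 0) → (-3, -6); (-5, 2) → (-11, -4); (1, -5) → (-5, -11)
T2 shear: x ← x + 1·y: (-1, -3) → (-4, -3); (-8, -10) → (-18, -10); (-3, -6) → (-9, -6); (-11, -4) → (-15, -4); (-5, -11) → (-16, -11)
T3 reflect across y = 0: (-4, -3) → (-4, 3); (-18, -10) → (-18, 10); (-9, -6) → (-9, 6); (-15, -4) → (-15, 4); (-16, -11) → (-16, 11)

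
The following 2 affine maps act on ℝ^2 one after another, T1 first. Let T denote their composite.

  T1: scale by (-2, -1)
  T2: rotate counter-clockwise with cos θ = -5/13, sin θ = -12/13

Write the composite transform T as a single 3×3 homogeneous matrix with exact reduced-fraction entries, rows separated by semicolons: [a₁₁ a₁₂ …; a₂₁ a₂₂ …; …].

T = [10/13 -12/13 0; 24/13 5/13 0; 0 0 1]

T1 = [-2 0 0; 0 -1 0; 0 0 1]
T2·T1 = [10/13 -12/13 0; 24/13 5/13 0; 0 0 1]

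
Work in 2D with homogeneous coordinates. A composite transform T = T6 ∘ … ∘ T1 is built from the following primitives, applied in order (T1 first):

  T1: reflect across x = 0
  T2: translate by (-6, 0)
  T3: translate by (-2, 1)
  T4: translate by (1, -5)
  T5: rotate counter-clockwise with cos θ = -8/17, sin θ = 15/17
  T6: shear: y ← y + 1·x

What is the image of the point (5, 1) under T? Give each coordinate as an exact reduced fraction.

T1 reflect across x = 0: (5, 1) → (-5, 1)
T2 translate by (-6, 0): (-5, 1) → (-11, 1)
T3 translate by (-2, 1): (-11, 1) → (-13, 2)
T4 translate by (1, -5): (-13, 2) → (-12, -3)
T5 rotate counter-clockwise with cos θ = -8/17, sin θ = 15/17: (-12, -3) → (141/17, -156/17)
T6 shear: y ← y + 1·x: (141/17, -156/17) → (141/17, -15/17)

T(p) = (141/17, -15/17)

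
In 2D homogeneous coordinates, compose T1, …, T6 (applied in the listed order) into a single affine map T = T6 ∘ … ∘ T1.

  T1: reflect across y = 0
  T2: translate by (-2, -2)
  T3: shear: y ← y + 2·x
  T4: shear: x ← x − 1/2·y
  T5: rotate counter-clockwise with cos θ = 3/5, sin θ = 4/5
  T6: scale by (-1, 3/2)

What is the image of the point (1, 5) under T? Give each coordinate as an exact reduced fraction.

T(p) = (-93/10, -39/10)

T1 reflect across y = 0: (1, 5) → (1, -5)
T2 translate by (-2, -2): (1, -5) → (-1, -7)
T3 shear: y ← y + 2·x: (-1, -7) → (-1, -9)
T4 shear: x ← x − 1/2·y: (-1, -9) → (7/2, -9)
T5 rotate counter-clockwise with cos θ = 3/5, sin θ = 4/5: (7/2, -9) → (93/10, -13/5)
T6 scale by (-1, 3/2): (93/10, -13/5) → (-93/10, -39/10)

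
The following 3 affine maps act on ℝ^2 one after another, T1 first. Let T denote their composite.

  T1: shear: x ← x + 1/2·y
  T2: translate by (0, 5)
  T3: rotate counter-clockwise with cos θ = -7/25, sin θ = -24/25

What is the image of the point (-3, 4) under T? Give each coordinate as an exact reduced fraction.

T1 shear: x ← x + 1/2·y: (-3, 4) → (-1, 4)
T2 translate by (0, 5): (-1, 4) → (-1, 9)
T3 rotate counter-clockwise with cos θ = -7/25, sin θ = -24/25: (-1, 9) → (223/25, -39/25)

T(p) = (223/25, -39/25)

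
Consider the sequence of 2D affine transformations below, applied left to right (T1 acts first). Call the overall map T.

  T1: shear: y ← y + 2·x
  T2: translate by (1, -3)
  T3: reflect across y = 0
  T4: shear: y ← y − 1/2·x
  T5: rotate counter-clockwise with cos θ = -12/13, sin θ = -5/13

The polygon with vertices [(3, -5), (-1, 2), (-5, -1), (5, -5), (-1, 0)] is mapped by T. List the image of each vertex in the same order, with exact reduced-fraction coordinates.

image vertices: (-48/13, -20/13), (15/13, -36/13), (128/13, -172/13), (-97/13, 30/13), (25/13, -60/13)

T1 shear: y ← y + 2·x: (3, -5) → (3, 1); (-1, 2) → (-1, 0); (-5, -1) → (-5, -11); (5, -5) → (5, 5); (-1, 0) → (-1, -2)
T2 translate by (1, -3): (3, 1) → (4, -2); (-1, 0) → (0, -3); (-5, -11) → (-4, -14); (5, 5) → (6, 2); (-1, -2) → (0, -5)
T3 reflect across y = 0: (4, -2) → (4, 2); (0, -3) → (0, 3); (-4, -14) → (-4, 14); (6, 2) → (6, -2); (0, -5) → (0, 5)
T4 shear: y ← y − 1/2·x: (4, 2) → (4, 0); (0, 3) → (0, 3); (-4, 14) → (-4, 16); (6, -2) → (6, -5); (0, 5) → (0, 5)
T5 rotate counter-clockwise with cos θ = -12/13, sin θ = -5/13: (4, 0) → (-48/13, -20/13); (0, 3) → (15/13, -36/13); (-4, 16) → (128/13, -172/13); (6, -5) → (-97/13, 30/13); (0, 5) → (25/13, -60/13)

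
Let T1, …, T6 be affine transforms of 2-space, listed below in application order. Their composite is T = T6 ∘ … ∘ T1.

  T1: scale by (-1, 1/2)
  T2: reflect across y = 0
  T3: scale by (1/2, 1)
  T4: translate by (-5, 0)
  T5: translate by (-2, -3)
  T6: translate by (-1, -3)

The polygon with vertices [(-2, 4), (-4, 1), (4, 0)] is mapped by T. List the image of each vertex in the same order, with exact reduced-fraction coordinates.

T1 scale by (-1, 1/2): (-2, 4) → (2, 2); (-4, 1) → (4, 1/2); (4, 0) → (-4, 0)
T2 reflect across y = 0: (2, 2) → (2, -2); (4, 1/2) → (4, -1/2); (-4, 0) → (-4, 0)
T3 scale by (1/2, 1): (2, -2) → (1, -2); (4, -1/2) → (2, -1/2); (-4, 0) → (-2, 0)
T4 translate by (-5, 0): (1, -2) → (-4, -2); (2, -1/2) → (-3, -1/2); (-2, 0) → (-7, 0)
T5 translate by (-2, -3): (-4, -2) → (-6, -5); (-3, -1/2) → (-5, -7/2); (-7, 0) → (-9, -3)
T6 translate by (-1, -3): (-6, -5) → (-7, -8); (-5, -7/2) → (-6, -13/2); (-9, -3) → (-10, -6)

image vertices: (-7, -8), (-6, -13/2), (-10, -6)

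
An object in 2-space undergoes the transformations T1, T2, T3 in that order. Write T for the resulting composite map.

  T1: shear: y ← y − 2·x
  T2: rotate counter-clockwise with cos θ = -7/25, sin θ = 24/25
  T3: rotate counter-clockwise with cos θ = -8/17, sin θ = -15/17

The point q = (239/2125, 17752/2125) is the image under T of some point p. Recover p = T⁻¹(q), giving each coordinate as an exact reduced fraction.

p = (-8/5, 5)

T1 = [1 0 0; -2 1 0; 0 0 1]
T2·T1 = [41/25 -24/25 0; 38/25 -7/25 0; 0 0 1]
T3·…·T1 = [242/425 87/425 0; -919/425 416/425 0; 0 0 1]
det M = 1; M⁻¹ = [416/425 -87/425 0; 919/425 242/425 0; 0 0 1]
M⁻¹ · (239/2125, 17752/2125)ᵀ = (-8/5, 5)ᵀ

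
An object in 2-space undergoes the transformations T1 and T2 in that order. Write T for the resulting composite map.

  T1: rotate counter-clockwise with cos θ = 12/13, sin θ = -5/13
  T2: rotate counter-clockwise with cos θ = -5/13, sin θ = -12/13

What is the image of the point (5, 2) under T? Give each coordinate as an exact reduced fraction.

T(p) = (-362/169, -835/169)

T1 rotate counter-clockwise with cos θ = 12/13, sin θ = -5/13: (5, 2) → (70/13, -1/13)
T2 rotate counter-clockwise with cos θ = -5/13, sin θ = -12/13: (70/13, -1/13) → (-362/169, -835/169)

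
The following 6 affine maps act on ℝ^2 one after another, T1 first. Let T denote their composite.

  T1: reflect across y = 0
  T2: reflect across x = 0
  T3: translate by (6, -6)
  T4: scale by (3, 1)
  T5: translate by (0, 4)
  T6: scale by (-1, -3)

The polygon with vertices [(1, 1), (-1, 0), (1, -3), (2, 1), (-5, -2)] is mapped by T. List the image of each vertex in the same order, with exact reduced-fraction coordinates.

image vertices: (-15, 9), (-21, 6), (-15, -3), (-12, 9), (-33, 0)

T1 reflect across y = 0: (1, 1) → (1, -1); (-1, 0) → (-1, 0); (1, -3) → (1, 3); (2, 1) → (2, -1); (-5, -2) → (-5, 2)
T2 reflect across x = 0: (1, -1) → (-1, -1); (-1, 0) → (1, 0); (1, 3) → (-1, 3); (2, -1) → (-2, -1); (-5, 2) → (5, 2)
T3 translate by (6, -6): (-1, -1) → (5, -7); (1, 0) → (7, -6); (-1, 3) → (5, -3); (-2, -1) → (4, -7); (5, 2) → (11, -4)
T4 scale by (3, 1): (5, -7) → (15, -7); (7, -6) → (21, -6); (5, -3) → (15, -3); (4, -7) → (12, -7); (11, -4) → (33, -4)
T5 translate by (0, 4): (15, -7) → (15, -3); (21, -6) → (21, -2); (15, -3) → (15, 1); (12, -7) → (12, -3); (33, -4) → (33, 0)
T6 scale by (-1, -3): (15, -3) → (-15, 9); (21, -2) → (-21, 6); (15, 1) → (-15, -3); (12, -3) → (-12, 9); (33, 0) → (-33, 0)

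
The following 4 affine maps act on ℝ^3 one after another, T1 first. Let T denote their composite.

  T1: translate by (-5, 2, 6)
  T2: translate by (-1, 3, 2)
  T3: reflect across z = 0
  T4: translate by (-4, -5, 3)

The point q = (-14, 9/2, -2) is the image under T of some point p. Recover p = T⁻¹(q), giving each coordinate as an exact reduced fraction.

T1 = [1 0 0 -5; 0 1 0 2; 0 0 1 6; 0 0 0 1]
T2·T1 = [1 0 0 -6; 0 1 0 5; 0 0 1 8; 0 0 0 1]
T3·…·T1 = [1 0 0 -6; 0 1 0 5; 0 0 -1 -8; 0 0 0 1]
T4·…·T1 = [1 0 0 -10; 0 1 0 0; 0 0 -1 -5; 0 0 0 1]
det M = -1; M⁻¹ = [1 0 0 10; 0 1 0 0; 0 0 -1 -5; 0 0 0 1]
M⁻¹ · (-14, 9/2, -2)ᵀ = (-4, 9/2, -3)ᵀ

p = (-4, 9/2, -3)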